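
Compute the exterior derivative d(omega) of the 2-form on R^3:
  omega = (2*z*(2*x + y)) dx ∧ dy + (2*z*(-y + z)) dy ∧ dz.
d(omega) = (4*x + 2*y) dx ∧ dy ∧ dz

For a 2-form omega = sum_{i<j} g_{ij} dx_i ∧ dx_j, the exterior derivative is
  d(omega) = sum_{i<j} d(g_{ij}) ∧ dx_i ∧ dx_j = sum_{i<j, k} (∂g_{ij}/∂x_k) dx_k ∧ dx_i ∧ dx_j.
Expand each term, using dx_k ∧ dx_i ∧ dx_j = sgn(permutation) dx_{(a)} ∧ dx_{(b)} ∧ dx_{(c)} with (a < b < c) sorted:
  d(2*z*(2*x + y)) includes (∂/∂z)(2*z*(2*x + y)) dz = (4*x + 2*y) dz, which multiplied by dx ∧ dy gives (4*x + 2*y) dx ∧ dy ∧ dz
Collecting like 3-forms: d(omega) = (4*x + 2*y) dx ∧ dy ∧ dz.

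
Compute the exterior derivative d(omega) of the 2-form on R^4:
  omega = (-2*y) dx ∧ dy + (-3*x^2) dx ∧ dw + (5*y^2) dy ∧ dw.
d(omega) = 0

For a 2-form omega = sum_{i<j} g_{ij} dx_i ∧ dx_j, the exterior derivative is
  d(omega) = sum_{i<j} d(g_{ij}) ∧ dx_i ∧ dx_j = sum_{i<j, k} (∂g_{ij}/∂x_k) dx_k ∧ dx_i ∧ dx_j.
Expand each term, using dx_k ∧ dx_i ∧ dx_j = sgn(permutation) dx_{(a)} ∧ dx_{(b)} ∧ dx_{(c)} with (a < b < c) sorted:

Collecting like 3-forms: d(omega) = 0.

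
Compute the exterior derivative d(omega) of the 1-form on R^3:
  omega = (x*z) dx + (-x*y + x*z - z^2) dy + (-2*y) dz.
d(omega) = (-y + z) dx ∧ dy + (-x) dx ∧ dz + (-x + 2*z - 2) dy ∧ dz

For a 1-form omega = sum_i f_i dx_i, the exterior derivative is
  d(omega) = sum_{i < j} (∂f_j/∂x_i - ∂f_i/∂x_j) dx_i ∧ dx_j.
  coefficient of dx ∧ dy: ∂f_2/∂x - ∂f_1/∂y = ∂(-x*y + x*z - z^2)/∂x - ∂(x*z)/∂y = -y + z
  coefficient of dx ∧ dz: ∂f_3/∂x - ∂f_1/∂z = ∂(-2*y)/∂x - ∂(x*z)/∂z = -x
  coefficient of dy ∧ dz: ∂f_3/∂y - ∂f_2/∂z = ∂(-2*y)/∂y - ∂(-x*y + x*z - z^2)/∂z = -x + 2*z - 2
Assembling: d(omega) = (-y + z) dx ∧ dy + (-x) dx ∧ dz + (-x + 2*z - 2) dy ∧ dz.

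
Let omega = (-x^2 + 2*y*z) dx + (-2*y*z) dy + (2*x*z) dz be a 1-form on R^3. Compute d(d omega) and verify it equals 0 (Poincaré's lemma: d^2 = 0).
d(d omega) = 0

Step 1: d omega = sum_{i<j} (∂f_j/∂x_i - ∂f_i/∂x_j) dx_i ∧ dx_j:
  coeff of dx ∧ dy: -2*z
  coeff of dx ∧ dz: -2*y + 2*z
  coeff of dy ∧ dz: 2*y
Step 2: Apply d again to each 2-form coefficient. The only possible 3-form in R^3 is dx ∧ dy ∧ dz, with coefficient
  ∂(coeff of dy∧dz)/∂x - ∂(coeff of dx∧dz)/∂y + ∂(coeff of dx∧dy)/∂z
  = ∂/∂x (2*y) - ∂/∂y (-2*y + 2*z) + ∂/∂z (-2*z).
Each of these terms simplifies to sums of mixed partials that cancel in pairs. The result is 0 (by equality of mixed partials for smooth functions — Schwarz / Clairaut).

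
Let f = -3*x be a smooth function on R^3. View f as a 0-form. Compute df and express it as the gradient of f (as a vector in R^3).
df = (-3) dx + (0) dy + (0) dz; grad f = (-3, 0, 0)

For a 0-form f, d f = (∂f/∂x) dx + (∂f/∂y) dy + (∂f/∂z) dz. The components of the vector representation are exactly the entries of grad f in Cartesian coordinates:
  ∂f/∂x = -3
  ∂f/∂y = 0
  ∂f/∂z = 0.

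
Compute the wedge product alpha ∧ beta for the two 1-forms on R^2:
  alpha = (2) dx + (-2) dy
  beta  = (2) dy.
alpha ∧ beta = (4) dx ∧ dy

Distribute the wedge, using dx_i ∧ dx_j = -dx_j ∧ dx_i and dx_i ∧ dx_i = 0. For each pair (i, j) with i < j, the coefficient of dx_i ∧ dx_j in alpha ∧ beta is (alpha_i * beta_j - alpha_j * beta_i). Collecting: alpha ∧ beta = (4) dx ∧ dy.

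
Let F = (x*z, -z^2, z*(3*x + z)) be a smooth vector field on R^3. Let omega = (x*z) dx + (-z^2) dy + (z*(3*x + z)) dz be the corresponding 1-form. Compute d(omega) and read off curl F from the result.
d(omega) = (2*z) dy ∧ dz + (x - 3*z) dz ∧ dx + (0) dx ∧ dy; curl F = (2*z, x - 3*z, 0)

d omega = sum_{i<j} (∂f_j/∂x_i - ∂f_i/∂x_j) dx_i ∧ dx_j. Under the identification (dy ∧ dz, dz ∧ dx, dx ∧ dy) ↔ (e_x, e_y, e_z), the coefficients are exactly the components of curl F. Compute:
  ∂R/∂y - ∂Q/∂z = (0) - (-2*z) = 2*z
  ∂P/∂z - ∂R/∂x = (x) - (3*z) = x - 3*z
  ∂Q/∂x - ∂P/∂y = (0) - (0) = 0.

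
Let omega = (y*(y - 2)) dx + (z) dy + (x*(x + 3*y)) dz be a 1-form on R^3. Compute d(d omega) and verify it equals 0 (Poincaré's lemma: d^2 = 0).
d(d omega) = 0

Step 1: d omega = sum_{i<j} (∂f_j/∂x_i - ∂f_i/∂x_j) dx_i ∧ dx_j:
  coeff of dx ∧ dy: 2 - 2*y
  coeff of dx ∧ dz: 2*x + 3*y
  coeff of dy ∧ dz: 3*x - 1
Step 2: Apply d again to each 2-form coefficient. The only possible 3-form in R^3 is dx ∧ dy ∧ dz, with coefficient
  ∂(coeff of dy∧dz)/∂x - ∂(coeff of dx∧dz)/∂y + ∂(coeff of dx∧dy)/∂z
  = ∂/∂x (3*x - 1) - ∂/∂y (2*x + 3*y) + ∂/∂z (2 - 2*y).
Each of these terms simplifies to sums of mixed partials that cancel in pairs. The result is 0 (by equality of mixed partials for smooth functions — Schwarz / Clairaut).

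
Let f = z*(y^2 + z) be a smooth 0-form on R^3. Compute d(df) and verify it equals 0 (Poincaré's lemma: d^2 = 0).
d(df) = 0

Step 1: df = sum_i (∂f/∂x_i) dx_i = (0) dx + (2*y*z) dy + (y^2 + 2*z) dz.
Step 2: Apply d again. Using the 1-form formula, the coefficient of dx ∧ dy in d(df) is ∂^2 f/∂x ∂y - ∂^2 f/∂y ∂x = (0) - (0) = 0 (equality of mixed partials for smooth f).
Similarly for dx ∧ dz and dy ∧ dz — all coefficients vanish. So d(df) = 0.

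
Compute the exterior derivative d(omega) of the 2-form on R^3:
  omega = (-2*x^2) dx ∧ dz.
d(omega) = 0

For a 2-form omega = sum_{i<j} g_{ij} dx_i ∧ dx_j, the exterior derivative is
  d(omega) = sum_{i<j} d(g_{ij}) ∧ dx_i ∧ dx_j = sum_{i<j, k} (∂g_{ij}/∂x_k) dx_k ∧ dx_i ∧ dx_j.
Expand each term, using dx_k ∧ dx_i ∧ dx_j = sgn(permutation) dx_{(a)} ∧ dx_{(b)} ∧ dx_{(c)} with (a < b < c) sorted:

Collecting like 3-forms: d(omega) = 0.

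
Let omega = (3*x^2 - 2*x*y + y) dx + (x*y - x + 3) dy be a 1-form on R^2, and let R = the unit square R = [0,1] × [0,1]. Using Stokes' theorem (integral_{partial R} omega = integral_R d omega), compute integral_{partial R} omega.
integral_(partial R) omega = -1/2

Stokes: integral_partial_R omega = integral_R d omega with d omega = (∂Q/∂x - ∂P/∂y) dx ∧ dy.
  ∂Q/∂x = y - 1
  ∂P/∂y = 1 - 2*x
  integrand = ∂Q/∂x - ∂P/∂y = 2*x + y - 2.
Integrating over R: integral_0^1 integral_0^1 (2*x + y - 2) dx dy = -1/2.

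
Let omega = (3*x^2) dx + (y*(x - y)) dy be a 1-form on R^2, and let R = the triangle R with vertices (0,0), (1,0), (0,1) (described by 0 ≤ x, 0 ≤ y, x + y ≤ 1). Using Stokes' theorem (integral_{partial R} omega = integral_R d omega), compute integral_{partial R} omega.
integral_(partial R) omega = 1/6

Stokes: integral_partial_R omega = integral_R d omega with d omega = (∂Q/∂x - ∂P/∂y) dx ∧ dy.
  ∂Q/∂x = y
  ∂P/∂y = 0
  integrand = ∂Q/∂x - ∂P/∂y = y.
Integrating over R: integral_0^1 integral_0^{1-x} (y) dy dx = 1/6.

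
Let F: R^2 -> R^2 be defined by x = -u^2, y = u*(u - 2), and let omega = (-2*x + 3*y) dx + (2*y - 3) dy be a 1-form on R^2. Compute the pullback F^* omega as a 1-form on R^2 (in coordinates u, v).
F^* omega = (-6*u^3 + 2*u + 6) du

Using F^*(f dg) = (f ∘ F) d(g ∘ F), substitute each coordinate x_i by F_i(u, v) in f_i, and replace dx_i by d F_i = (∂F_i/∂u) du + (∂F_i/∂v) dv.
  For the x component: f_1(F) = u*(5*u - 6); d F_1 = (-2*u) du + (0) dv
  For the y component: f_2(F) = 2*u^2 - 4*u - 3; d F_2 = (2*u - 2) du + (0) dv
Combining and collecting du, dv coefficients:
  coeff of du: -6*u^3 + 2*u + 6
  coeff of dv: 0
F^* omega = (-6*u^3 + 2*u + 6) du.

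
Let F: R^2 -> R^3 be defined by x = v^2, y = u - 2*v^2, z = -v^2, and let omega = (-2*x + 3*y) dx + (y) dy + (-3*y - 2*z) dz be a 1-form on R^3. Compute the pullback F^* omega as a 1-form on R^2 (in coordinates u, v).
F^* omega = (u - 2*v^2) du + (8*v*(u - 3*v^2)) dv

Using F^*(f dg) = (f ∘ F) d(g ∘ F), substitute each coordinate x_i by F_i(u, v) in f_i, and replace dx_i by d F_i = (∂F_i/∂u) du + (∂F_i/∂v) dv.
  For the x component: f_1(F) = 3*u - 8*v^2; d F_1 = (0) du + (2*v) dv
  For the y component: f_2(F) = u - 2*v^2; d F_2 = (1) du + (-4*v) dv
  For the z component: f_3(F) = -3*u + 8*v^2; d F_3 = (0) du + (-2*v) dv
Combining and collecting du, dv coefficients:
  coeff of du: u - 2*v^2
  coeff of dv: 8*v*(u - 3*v^2)
F^* omega = (u - 2*v^2) du + (8*v*(u - 3*v^2)) dv.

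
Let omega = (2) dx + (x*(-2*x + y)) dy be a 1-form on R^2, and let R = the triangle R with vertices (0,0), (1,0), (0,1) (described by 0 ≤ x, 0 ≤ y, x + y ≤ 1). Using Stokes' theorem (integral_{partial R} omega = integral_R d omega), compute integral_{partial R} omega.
integral_(partial R) omega = -1/2

Stokes: integral_partial_R omega = integral_R d omega with d omega = (∂Q/∂x - ∂P/∂y) dx ∧ dy.
  ∂Q/∂x = -4*x + y
  ∂P/∂y = 0
  integrand = ∂Q/∂x - ∂P/∂y = -4*x + y.
Integrating over R: integral_0^1 integral_0^{1-x} (-4*x + y) dy dx = -1/2.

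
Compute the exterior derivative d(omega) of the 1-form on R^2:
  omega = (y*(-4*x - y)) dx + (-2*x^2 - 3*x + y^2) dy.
d(omega) = (2*y - 3) dx ∧ dy

For a 1-form omega = sum_i f_i dx_i, the exterior derivative is
  d(omega) = sum_{i < j} (∂f_j/∂x_i - ∂f_i/∂x_j) dx_i ∧ dx_j.
  coefficient of dx ∧ dy: ∂f_2/∂x - ∂f_1/∂y = ∂(-2*x^2 - 3*x + y^2)/∂x - ∂(y*(-4*x - y))/∂y = 2*y - 3
Assembling: d(omega) = (2*y - 3) dx ∧ dy.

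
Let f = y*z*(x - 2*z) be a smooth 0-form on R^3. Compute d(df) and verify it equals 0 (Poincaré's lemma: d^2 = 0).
d(df) = 0

Step 1: df = sum_i (∂f/∂x_i) dx_i = (y*z) dx + (z*(x - 2*z)) dy + (y*(x - 4*z)) dz.
Step 2: Apply d again. Using the 1-form formula, the coefficient of dx ∧ dy in d(df) is ∂^2 f/∂x ∂y - ∂^2 f/∂y ∂x = (z) - (z) = 0 (equality of mixed partials for smooth f).
Similarly for dx ∧ dz and dy ∧ dz — all coefficients vanish. So d(df) = 0.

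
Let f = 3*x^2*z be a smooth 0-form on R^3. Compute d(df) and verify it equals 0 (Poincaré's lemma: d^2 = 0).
d(df) = 0

Step 1: df = sum_i (∂f/∂x_i) dx_i = (6*x*z) dx + (0) dy + (3*x^2) dz.
Step 2: Apply d again. Using the 1-form formula, the coefficient of dx ∧ dy in d(df) is ∂^2 f/∂x ∂y - ∂^2 f/∂y ∂x = (0) - (0) = 0 (equality of mixed partials for smooth f).
Similarly for dx ∧ dz and dy ∧ dz — all coefficients vanish. So d(df) = 0.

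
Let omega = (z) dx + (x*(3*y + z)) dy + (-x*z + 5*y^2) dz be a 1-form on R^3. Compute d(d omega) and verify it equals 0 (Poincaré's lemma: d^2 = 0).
d(d omega) = 0

Step 1: d omega = sum_{i<j} (∂f_j/∂x_i - ∂f_i/∂x_j) dx_i ∧ dx_j:
  coeff of dx ∧ dy: 3*y + z
  coeff of dx ∧ dz: -z - 1
  coeff of dy ∧ dz: -x + 10*y
Step 2: Apply d again to each 2-form coefficient. The only possible 3-form in R^3 is dx ∧ dy ∧ dz, with coefficient
  ∂(coeff of dy∧dz)/∂x - ∂(coeff of dx∧dz)/∂y + ∂(coeff of dx∧dy)/∂z
  = ∂/∂x (-x + 10*y) - ∂/∂y (-z - 1) + ∂/∂z (3*y + z).
Each of these terms simplifies to sums of mixed partials that cancel in pairs. The result is 0 (by equality of mixed partials for smooth functions — Schwarz / Clairaut).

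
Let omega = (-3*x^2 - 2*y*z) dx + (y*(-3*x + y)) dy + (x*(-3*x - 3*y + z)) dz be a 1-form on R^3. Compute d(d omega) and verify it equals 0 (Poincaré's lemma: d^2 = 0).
d(d omega) = 0

Step 1: d omega = sum_{i<j} (∂f_j/∂x_i - ∂f_i/∂x_j) dx_i ∧ dx_j:
  coeff of dx ∧ dy: -3*y + 2*z
  coeff of dx ∧ dz: -6*x - y + z
  coeff of dy ∧ dz: -3*x
Step 2: Apply d again to each 2-form coefficient. The only possible 3-form in R^3 is dx ∧ dy ∧ dz, with coefficient
  ∂(coeff of dy∧dz)/∂x - ∂(coeff of dx∧dz)/∂y + ∂(coeff of dx∧dy)/∂z
  = ∂/∂x (-3*x) - ∂/∂y (-6*x - y + z) + ∂/∂z (-3*y + 2*z).
Each of these terms simplifies to sums of mixed partials that cancel in pairs. The result is 0 (by equality of mixed partials for smooth functions — Schwarz / Clairaut).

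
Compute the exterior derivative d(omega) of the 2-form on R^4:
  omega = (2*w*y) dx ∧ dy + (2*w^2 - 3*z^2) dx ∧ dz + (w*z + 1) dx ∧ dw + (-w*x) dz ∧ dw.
d(omega) = (2*y) dx ∧ dy ∧ dw + (2*w) dx ∧ dz ∧ dw

For a 2-form omega = sum_{i<j} g_{ij} dx_i ∧ dx_j, the exterior derivative is
  d(omega) = sum_{i<j} d(g_{ij}) ∧ dx_i ∧ dx_j = sum_{i<j, k} (∂g_{ij}/∂x_k) dx_k ∧ dx_i ∧ dx_j.
Expand each term, using dx_k ∧ dx_i ∧ dx_j = sgn(permutation) dx_{(a)} ∧ dx_{(b)} ∧ dx_{(c)} with (a < b < c) sorted:
  d(2*w*y) includes (∂/∂w)(2*w*y) dw = (2*y) dw, which multiplied by dx ∧ dy gives (2*y) dx ∧ dy ∧ dw
  d(2*w^2 - 3*z^2) includes (∂/∂w)(2*w^2 - 3*z^2) dw = (4*w) dw, which multiplied by dx ∧ dz gives (4*w) dx ∧ dz ∧ dw
  d(w*z + 1) includes (∂/∂z)(w*z + 1) dz = (w) dz, which multiplied by dx ∧ dw gives (-w) dx ∧ dz ∧ dw
  d(-w*x) includes (∂/∂x)(-w*x) dx = (-w) dx, which multiplied by dz ∧ dw gives (-w) dx ∧ dz ∧ dw
Collecting like 3-forms: d(omega) = (2*y) dx ∧ dy ∧ dw + (2*w) dx ∧ dz ∧ dw.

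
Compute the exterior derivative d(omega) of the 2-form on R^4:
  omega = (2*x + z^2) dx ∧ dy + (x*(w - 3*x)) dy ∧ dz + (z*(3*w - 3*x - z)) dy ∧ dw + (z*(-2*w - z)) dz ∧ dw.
d(omega) = (w - 6*x + 2*z) dx ∧ dy ∧ dz + (-3*w + 4*x + 2*z) dy ∧ dz ∧ dw + (-3*z) dx ∧ dy ∧ dw

For a 2-form omega = sum_{i<j} g_{ij} dx_i ∧ dx_j, the exterior derivative is
  d(omega) = sum_{i<j} d(g_{ij}) ∧ dx_i ∧ dx_j = sum_{i<j, k} (∂g_{ij}/∂x_k) dx_k ∧ dx_i ∧ dx_j.
Expand each term, using dx_k ∧ dx_i ∧ dx_j = sgn(permutation) dx_{(a)} ∧ dx_{(b)} ∧ dx_{(c)} with (a < b < c) sorted:
  d(2*x + z^2) includes (∂/∂z)(2*x + z^2) dz = (2*z) dz, which multiplied by dx ∧ dy gives (2*z) dx ∧ dy ∧ dz
  d(x*(w - 3*x)) includes (∂/∂x)(x*(w - 3*x)) dx = (w - 6*x) dx, which multiplied by dy ∧ dz gives (w - 6*x) dx ∧ dy ∧ dz
  d(x*(w - 3*x)) includes (∂/∂w)(x*(w - 3*x)) dw = (x) dw, which multiplied by dy ∧ dz gives (x) dy ∧ dz ∧ dw
  d(z*(3*w - 3*x - z)) includes (∂/∂x)(z*(3*w - 3*x - z)) dx = (-3*z) dx, which multiplied by dy ∧ dw gives (-3*z) dx ∧ dy ∧ dw
  d(z*(3*w - 3*x - z)) includes (∂/∂z)(z*(3*w - 3*x - z)) dz = (3*w - 3*x - 2*z) dz, which multiplied by dy ∧ dw gives (-3*w + 3*x + 2*z) dy ∧ dz ∧ dw
Collecting like 3-forms: d(omega) = (w - 6*x + 2*z) dx ∧ dy ∧ dz + (-3*w + 4*x + 2*z) dy ∧ dz ∧ dw + (-3*z) dx ∧ dy ∧ dw.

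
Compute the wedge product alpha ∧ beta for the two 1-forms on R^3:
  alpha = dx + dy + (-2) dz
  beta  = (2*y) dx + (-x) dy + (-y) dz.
alpha ∧ beta = (-x - 2*y) dx ∧ dy + (3*y) dx ∧ dz + (-2*x - y) dy ∧ dz

Distribute the wedge, using dx_i ∧ dx_j = -dx_j ∧ dx_i and dx_i ∧ dx_i = 0. For each pair (i, j) with i < j, the coefficient of dx_i ∧ dx_j in alpha ∧ beta is (alpha_i * beta_j - alpha_j * beta_i). Collecting: alpha ∧ beta = (-x - 2*y) dx ∧ dy + (3*y) dx ∧ dz + (-2*x - y) dy ∧ dz.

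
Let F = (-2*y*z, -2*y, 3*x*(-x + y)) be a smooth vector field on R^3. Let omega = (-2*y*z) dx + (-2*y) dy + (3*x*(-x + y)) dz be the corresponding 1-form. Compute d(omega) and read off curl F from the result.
d(omega) = (3*x) dy ∧ dz + (6*x - 5*y) dz ∧ dx + (2*z) dx ∧ dy; curl F = (3*x, 6*x - 5*y, 2*z)

d omega = sum_{i<j} (∂f_j/∂x_i - ∂f_i/∂x_j) dx_i ∧ dx_j. Under the identification (dy ∧ dz, dz ∧ dx, dx ∧ dy) ↔ (e_x, e_y, e_z), the coefficients are exactly the components of curl F. Compute:
  ∂R/∂y - ∂Q/∂z = (3*x) - (0) = 3*x
  ∂P/∂z - ∂R/∂x = (-2*y) - (-6*x + 3*y) = 6*x - 5*y
  ∂Q/∂x - ∂P/∂y = (0) - (-2*z) = 2*z.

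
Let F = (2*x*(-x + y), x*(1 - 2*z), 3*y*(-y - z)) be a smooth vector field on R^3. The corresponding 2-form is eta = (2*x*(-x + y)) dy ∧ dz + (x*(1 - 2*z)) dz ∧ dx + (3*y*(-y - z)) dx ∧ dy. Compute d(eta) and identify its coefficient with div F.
d(eta) = (-4*x - y) dx ∧ dy ∧ dz; div F = -4*x - y

For a 2-form in R^3 of the form above, applying d gives a 3-form with coefficient ∂P/∂x + ∂Q/∂y + ∂R/∂z:
  ∂P/∂x = -4*x + 2*y
  ∂Q/∂y = 0
  ∂R/∂z = -3*y
Sum = -4*x - y, which is exactly div F.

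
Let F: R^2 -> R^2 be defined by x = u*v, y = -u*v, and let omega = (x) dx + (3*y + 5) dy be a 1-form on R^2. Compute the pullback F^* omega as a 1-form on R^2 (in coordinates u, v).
F^* omega = (v*(4*u*v - 5)) du + (u*(4*u*v - 5)) dv

Using F^*(f dg) = (f ∘ F) d(g ∘ F), substitute each coordinate x_i by F_i(u, v) in f_i, and replace dx_i by d F_i = (∂F_i/∂u) du + (∂F_i/∂v) dv.
  For the x component: f_1(F) = u*v; d F_1 = (v) du + (u) dv
  For the y component: f_2(F) = -3*u*v + 5; d F_2 = (-v) du + (-u) dv
Combining and collecting du, dv coefficients:
  coeff of du: v*(4*u*v - 5)
  coeff of dv: u*(4*u*v - 5)
F^* omega = (v*(4*u*v - 5)) du + (u*(4*u*v - 5)) dv.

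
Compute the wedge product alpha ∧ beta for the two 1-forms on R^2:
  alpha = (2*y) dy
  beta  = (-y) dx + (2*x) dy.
alpha ∧ beta = (2*y^2) dx ∧ dy

Distribute the wedge, using dx_i ∧ dx_j = -dx_j ∧ dx_i and dx_i ∧ dx_i = 0. For each pair (i, j) with i < j, the coefficient of dx_i ∧ dx_j in alpha ∧ beta is (alpha_i * beta_j - alpha_j * beta_i). Collecting: alpha ∧ beta = (2*y^2) dx ∧ dy.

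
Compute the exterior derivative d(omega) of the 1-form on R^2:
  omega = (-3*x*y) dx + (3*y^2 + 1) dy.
d(omega) = (3*x) dx ∧ dy

For a 1-form omega = sum_i f_i dx_i, the exterior derivative is
  d(omega) = sum_{i < j} (∂f_j/∂x_i - ∂f_i/∂x_j) dx_i ∧ dx_j.
  coefficient of dx ∧ dy: ∂f_2/∂x - ∂f_1/∂y = ∂(3*y^2 + 1)/∂x - ∂(-3*x*y)/∂y = 3*x
Assembling: d(omega) = (3*x) dx ∧ dy.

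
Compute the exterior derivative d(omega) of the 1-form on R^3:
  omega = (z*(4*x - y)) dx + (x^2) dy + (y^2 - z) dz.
d(omega) = (2*x + z) dx ∧ dy + (-4*x + y) dx ∧ dz + (2*y) dy ∧ dz

For a 1-form omega = sum_i f_i dx_i, the exterior derivative is
  d(omega) = sum_{i < j} (∂f_j/∂x_i - ∂f_i/∂x_j) dx_i ∧ dx_j.
  coefficient of dx ∧ dy: ∂f_2/∂x - ∂f_1/∂y = ∂(x^2)/∂x - ∂(z*(4*x - y))/∂y = 2*x + z
  coefficient of dx ∧ dz: ∂f_3/∂x - ∂f_1/∂z = ∂(y^2 - z)/∂x - ∂(z*(4*x - y))/∂z = -4*x + y
  coefficient of dy ∧ dz: ∂f_3/∂y - ∂f_2/∂z = ∂(y^2 - z)/∂y - ∂(x^2)/∂z = 2*y
Assembling: d(omega) = (2*x + z) dx ∧ dy + (-4*x + y) dx ∧ dz + (2*y) dy ∧ dz.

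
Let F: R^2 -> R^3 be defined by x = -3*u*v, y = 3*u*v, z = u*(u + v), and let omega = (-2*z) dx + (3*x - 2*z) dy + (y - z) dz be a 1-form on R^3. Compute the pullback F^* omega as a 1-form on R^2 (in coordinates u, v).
F^* omega = (u*(-2*u^2 + 3*u*v - 25*v^2)) du + (u^2*(-u - 25*v)) dv

Using F^*(f dg) = (f ∘ F) d(g ∘ F), substitute each coordinate x_i by F_i(u, v) in f_i, and replace dx_i by d F_i = (∂F_i/∂u) du + (∂F_i/∂v) dv.
  For the x component: f_1(F) = 2*u*(-u - v); d F_1 = (-3*v) du + (-3*u) dv
  For the y component: f_2(F) = u*(-2*u - 11*v); d F_2 = (3*v) du + (3*u) dv
  For the z component: f_3(F) = u*(-u + 2*v); d F_3 = (2*u + v) du + (u) dv
Combining and collecting du, dv coefficients:
  coeff of du: u*(-2*u^2 + 3*u*v - 25*v^2)
  coeff of dv: u^2*(-u - 25*v)
F^* omega = (u*(-2*u^2 + 3*u*v - 25*v^2)) du + (u^2*(-u - 25*v)) dv.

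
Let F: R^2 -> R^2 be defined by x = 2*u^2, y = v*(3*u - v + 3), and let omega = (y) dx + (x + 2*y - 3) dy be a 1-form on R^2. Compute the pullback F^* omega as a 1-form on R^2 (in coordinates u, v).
F^* omega = (v*(18*u^2 + 14*u*v + 12*u - 6*v^2 + 18*v - 9)) du + (6*u^3 + 14*u^2*v + 6*u^2 - 18*u*v^2 + 36*u*v - 9*u + 4*v^3 - 18*v^2 + 24*v - 9) dv

Using F^*(f dg) = (f ∘ F) d(g ∘ F), substitute each coordinate x_i by F_i(u, v) in f_i, and replace dx_i by d F_i = (∂F_i/∂u) du + (∂F_i/∂v) dv.
  For the x component: f_1(F) = v*(3*u - v + 3); d F_1 = (4*u) du + (0) dv
  For the y component: f_2(F) = 2*u^2 + 6*u*v - 2*v^2 + 6*v - 3; d F_2 = (3*v) du + (3*u - 2*v + 3) dv
Combining and collecting du, dv coefficients:
  coeff of du: v*(18*u^2 + 14*u*v + 12*u - 6*v^2 + 18*v - 9)
  coeff of dv: 6*u^3 + 14*u^2*v + 6*u^2 - 18*u*v^2 + 36*u*v - 9*u + 4*v^3 - 18*v^2 + 24*v - 9
F^* omega = (v*(18*u^2 + 14*u*v + 12*u - 6*v^2 + 18*v - 9)) du + (6*u^3 + 14*u^2*v + 6*u^2 - 18*u*v^2 + 36*u*v - 9*u + 4*v^3 - 18*v^2 + 24*v - 9) dv.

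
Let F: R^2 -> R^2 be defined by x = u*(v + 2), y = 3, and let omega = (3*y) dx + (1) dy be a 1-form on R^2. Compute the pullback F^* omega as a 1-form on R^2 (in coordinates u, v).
F^* omega = (9*v + 18) du + (9*u) dv

Using F^*(f dg) = (f ∘ F) d(g ∘ F), substitute each coordinate x_i by F_i(u, v) in f_i, and replace dx_i by d F_i = (∂F_i/∂u) du + (∂F_i/∂v) dv.
  For the x component: f_1(F) = 9; d F_1 = (v + 2) du + (u) dv
  For the y component: f_2(F) = 1; d F_2 = (0) du + (0) dv
Combining and collecting du, dv coefficients:
  coeff of du: 9*v + 18
  coeff of dv: 9*u
F^* omega = (9*v + 18) du + (9*u) dv.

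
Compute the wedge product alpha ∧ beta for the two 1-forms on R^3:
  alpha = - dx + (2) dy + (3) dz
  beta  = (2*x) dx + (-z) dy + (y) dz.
alpha ∧ beta = (-4*x + z) dx ∧ dy + (-6*x - y) dx ∧ dz + (2*y + 3*z) dy ∧ dz

Distribute the wedge, using dx_i ∧ dx_j = -dx_j ∧ dx_i and dx_i ∧ dx_i = 0. For each pair (i, j) with i < j, the coefficient of dx_i ∧ dx_j in alpha ∧ beta is (alpha_i * beta_j - alpha_j * beta_i). Collecting: alpha ∧ beta = (-4*x + z) dx ∧ dy + (-6*x - y) dx ∧ dz + (2*y + 3*z) dy ∧ dz.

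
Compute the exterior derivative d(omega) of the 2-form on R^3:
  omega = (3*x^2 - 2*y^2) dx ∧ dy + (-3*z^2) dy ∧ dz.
d(omega) = 0

For a 2-form omega = sum_{i<j} g_{ij} dx_i ∧ dx_j, the exterior derivative is
  d(omega) = sum_{i<j} d(g_{ij}) ∧ dx_i ∧ dx_j = sum_{i<j, k} (∂g_{ij}/∂x_k) dx_k ∧ dx_i ∧ dx_j.
Expand each term, using dx_k ∧ dx_i ∧ dx_j = sgn(permutation) dx_{(a)} ∧ dx_{(b)} ∧ dx_{(c)} with (a < b < c) sorted:

Collecting like 3-forms: d(omega) = 0.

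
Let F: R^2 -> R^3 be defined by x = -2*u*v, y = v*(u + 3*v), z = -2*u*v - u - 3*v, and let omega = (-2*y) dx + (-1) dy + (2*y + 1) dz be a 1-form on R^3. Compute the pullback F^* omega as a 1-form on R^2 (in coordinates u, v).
F^* omega = (-2*u*v - 6*v^2 - 3*v - 1) du + (-6*u*v - 3*u - 18*v^2 - 6*v - 3) dv

Using F^*(f dg) = (f ∘ F) d(g ∘ F), substitute each coordinate x_i by F_i(u, v) in f_i, and replace dx_i by d F_i = (∂F_i/∂u) du + (∂F_i/∂v) dv.
  For the x component: f_1(F) = 2*v*(-u - 3*v); d F_1 = (-2*v) du + (-2*u) dv
  For the y component: f_2(F) = -1; d F_2 = (v) du + (u + 6*v) dv
  For the z component: f_3(F) = 2*u*v + 6*v^2 + 1; d F_3 = (-2*v - 1) du + (-2*u - 3) dv
Combining and collecting du, dv coefficients:
  coeff of du: -2*u*v - 6*v^2 - 3*v - 1
  coeff of dv: -6*u*v - 3*u - 18*v^2 - 6*v - 3
F^* omega = (-2*u*v - 6*v^2 - 3*v - 1) du + (-6*u*v - 3*u - 18*v^2 - 6*v - 3) dv.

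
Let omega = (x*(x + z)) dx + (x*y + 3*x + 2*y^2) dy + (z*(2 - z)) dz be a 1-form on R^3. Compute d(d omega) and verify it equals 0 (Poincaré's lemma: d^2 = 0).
d(d omega) = 0

Step 1: d omega = sum_{i<j} (∂f_j/∂x_i - ∂f_i/∂x_j) dx_i ∧ dx_j:
  coeff of dx ∧ dy: y + 3
  coeff of dx ∧ dz: -x
  coeff of dy ∧ dz: 0
Step 2: Apply d again to each 2-form coefficient. The only possible 3-form in R^3 is dx ∧ dy ∧ dz, with coefficient
  ∂(coeff of dy∧dz)/∂x - ∂(coeff of dx∧dz)/∂y + ∂(coeff of dx∧dy)/∂z
  = ∂/∂x (0) - ∂/∂y (-x) + ∂/∂z (y + 3).
Each of these terms simplifies to sums of mixed partials that cancel in pairs. The result is 0 (by equality of mixed partials for smooth functions — Schwarz / Clairaut).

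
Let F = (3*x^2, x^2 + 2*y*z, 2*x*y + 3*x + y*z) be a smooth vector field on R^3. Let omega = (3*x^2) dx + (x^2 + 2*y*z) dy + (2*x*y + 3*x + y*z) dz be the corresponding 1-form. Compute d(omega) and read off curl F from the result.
d(omega) = (2*x - 2*y + z) dy ∧ dz + (-2*y - 3) dz ∧ dx + (2*x) dx ∧ dy; curl F = (2*x - 2*y + z, -2*y - 3, 2*x)

d omega = sum_{i<j} (∂f_j/∂x_i - ∂f_i/∂x_j) dx_i ∧ dx_j. Under the identification (dy ∧ dz, dz ∧ dx, dx ∧ dy) ↔ (e_x, e_y, e_z), the coefficients are exactly the components of curl F. Compute:
  ∂R/∂y - ∂Q/∂z = (2*x + z) - (2*y) = 2*x - 2*y + z
  ∂P/∂z - ∂R/∂x = (0) - (2*y + 3) = -2*y - 3
  ∂Q/∂x - ∂P/∂y = (2*x) - (0) = 2*x.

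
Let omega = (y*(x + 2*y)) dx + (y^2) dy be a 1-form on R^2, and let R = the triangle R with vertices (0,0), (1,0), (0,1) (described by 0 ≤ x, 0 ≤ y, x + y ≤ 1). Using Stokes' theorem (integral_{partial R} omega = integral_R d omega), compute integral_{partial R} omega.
integral_(partial R) omega = -5/6

Stokes: integral_partial_R omega = integral_R d omega with d omega = (∂Q/∂x - ∂P/∂y) dx ∧ dy.
  ∂Q/∂x = 0
  ∂P/∂y = x + 4*y
  integrand = ∂Q/∂x - ∂P/∂y = -x - 4*y.
Integrating over R: integral_0^1 integral_0^{1-x} (-x - 4*y) dy dx = -5/6.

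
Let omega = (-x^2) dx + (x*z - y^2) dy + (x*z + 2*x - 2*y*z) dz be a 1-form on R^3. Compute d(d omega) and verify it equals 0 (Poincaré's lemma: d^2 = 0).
d(d omega) = 0

Step 1: d omega = sum_{i<j} (∂f_j/∂x_i - ∂f_i/∂x_j) dx_i ∧ dx_j:
  coeff of dx ∧ dy: z
  coeff of dx ∧ dz: z + 2
  coeff of dy ∧ dz: -x - 2*z
Step 2: Apply d again to each 2-form coefficient. The only possible 3-form in R^3 is dx ∧ dy ∧ dz, with coefficient
  ∂(coeff of dy∧dz)/∂x - ∂(coeff of dx∧dz)/∂y + ∂(coeff of dx∧dy)/∂z
  = ∂/∂x (-x - 2*z) - ∂/∂y (z + 2) + ∂/∂z (z).
Each of these terms simplifies to sums of mixed partials that cancel in pairs. The result is 0 (by equality of mixed partials for smooth functions — Schwarz / Clairaut).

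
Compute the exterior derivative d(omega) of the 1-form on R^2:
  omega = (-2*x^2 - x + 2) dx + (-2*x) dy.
d(omega) = (-2) dx ∧ dy

For a 1-form omega = sum_i f_i dx_i, the exterior derivative is
  d(omega) = sum_{i < j} (∂f_j/∂x_i - ∂f_i/∂x_j) dx_i ∧ dx_j.
  coefficient of dx ∧ dy: ∂f_2/∂x - ∂f_1/∂y = ∂(-2*x)/∂x - ∂(-2*x^2 - x + 2)/∂y = -2
Assembling: d(omega) = (-2) dx ∧ dy.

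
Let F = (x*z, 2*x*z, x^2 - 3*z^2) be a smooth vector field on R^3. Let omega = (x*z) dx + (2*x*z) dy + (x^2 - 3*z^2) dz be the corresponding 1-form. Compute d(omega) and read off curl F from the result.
d(omega) = (-2*x) dy ∧ dz + (-x) dz ∧ dx + (2*z) dx ∧ dy; curl F = (-2*x, -x, 2*z)

d omega = sum_{i<j} (∂f_j/∂x_i - ∂f_i/∂x_j) dx_i ∧ dx_j. Under the identification (dy ∧ dz, dz ∧ dx, dx ∧ dy) ↔ (e_x, e_y, e_z), the coefficients are exactly the components of curl F. Compute:
  ∂R/∂y - ∂Q/∂z = (0) - (2*x) = -2*x
  ∂P/∂z - ∂R/∂x = (x) - (2*x) = -x
  ∂Q/∂x - ∂P/∂y = (2*z) - (0) = 2*z.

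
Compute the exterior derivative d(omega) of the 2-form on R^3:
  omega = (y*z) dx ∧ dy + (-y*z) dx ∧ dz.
d(omega) = (y + z) dx ∧ dy ∧ dz

For a 2-form omega = sum_{i<j} g_{ij} dx_i ∧ dx_j, the exterior derivative is
  d(omega) = sum_{i<j} d(g_{ij}) ∧ dx_i ∧ dx_j = sum_{i<j, k} (∂g_{ij}/∂x_k) dx_k ∧ dx_i ∧ dx_j.
Expand each term, using dx_k ∧ dx_i ∧ dx_j = sgn(permutation) dx_{(a)} ∧ dx_{(b)} ∧ dx_{(c)} with (a < b < c) sorted:
  d(y*z) includes (∂/∂z)(y*z) dz = (y) dz, which multiplied by dx ∧ dy gives (y) dx ∧ dy ∧ dz
  d(-y*z) includes (∂/∂y)(-y*z) dy = (-z) dy, which multiplied by dx ∧ dz gives (z) dx ∧ dy ∧ dz
Collecting like 3-forms: d(omega) = (y + z) dx ∧ dy ∧ dz.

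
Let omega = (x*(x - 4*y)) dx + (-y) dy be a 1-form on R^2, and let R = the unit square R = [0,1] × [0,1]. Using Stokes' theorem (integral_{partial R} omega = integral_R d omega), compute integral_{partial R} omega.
integral_(partial R) omega = 2

Stokes: integral_partial_R omega = integral_R d omega with d omega = (∂Q/∂x - ∂P/∂y) dx ∧ dy.
  ∂Q/∂x = 0
  ∂P/∂y = -4*x
  integrand = ∂Q/∂x - ∂P/∂y = 4*x.
Integrating over R: integral_0^1 integral_0^1 (4*x) dx dy = 2.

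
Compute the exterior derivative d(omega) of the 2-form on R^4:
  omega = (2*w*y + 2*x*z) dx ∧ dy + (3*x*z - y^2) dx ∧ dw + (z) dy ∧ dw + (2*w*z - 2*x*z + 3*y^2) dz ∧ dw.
d(omega) = (2*x) dx ∧ dy ∧ dz + (4*y) dx ∧ dy ∧ dw + (-3*x - 2*z) dx ∧ dz ∧ dw + (6*y - 1) dy ∧ dz ∧ dw

For a 2-form omega = sum_{i<j} g_{ij} dx_i ∧ dx_j, the exterior derivative is
  d(omega) = sum_{i<j} d(g_{ij}) ∧ dx_i ∧ dx_j = sum_{i<j, k} (∂g_{ij}/∂x_k) dx_k ∧ dx_i ∧ dx_j.
Expand each term, using dx_k ∧ dx_i ∧ dx_j = sgn(permutation) dx_{(a)} ∧ dx_{(b)} ∧ dx_{(c)} with (a < b < c) sorted:
  d(2*w*y + 2*x*z) includes (∂/∂z)(2*w*y + 2*x*z) dz = (2*x) dz, which multiplied by dx ∧ dy gives (2*x) dx ∧ dy ∧ dz
  d(2*w*y + 2*x*z) includes (∂/∂w)(2*w*y + 2*x*z) dw = (2*y) dw, which multiplied by dx ∧ dy gives (2*y) dx ∧ dy ∧ dw
  d(3*x*z - y^2) includes (∂/∂y)(3*x*z - y^2) dy = (-2*y) dy, which multiplied by dx ∧ dw gives (2*y) dx ∧ dy ∧ dw
  d(3*x*z - y^2) includes (∂/∂z)(3*x*z - y^2) dz = (3*x) dz, which multiplied by dx ∧ dw gives (-3*x) dx ∧ dz ∧ dw
  d(z) includes (∂/∂z)(z) dz = (1) dz, which multiplied by dy ∧ dw gives (-1) dy ∧ dz ∧ dw
  d(2*w*z - 2*x*z + 3*y^2) includes (∂/∂x)(2*w*z - 2*x*z + 3*y^2) dx = (-2*z) dx, which multiplied by dz ∧ dw gives (-2*z) dx ∧ dz ∧ dw
  d(2*w*z - 2*x*z + 3*y^2) includes (∂/∂y)(2*w*z - 2*x*z + 3*y^2) dy = (6*y) dy, which multiplied by dz ∧ dw gives (6*y) dy ∧ dz ∧ dw
Collecting like 3-forms: d(omega) = (2*x) dx ∧ dy ∧ dz + (4*y) dx ∧ dy ∧ dw + (-3*x - 2*z) dx ∧ dz ∧ dw + (6*y - 1) dy ∧ dz ∧ dw.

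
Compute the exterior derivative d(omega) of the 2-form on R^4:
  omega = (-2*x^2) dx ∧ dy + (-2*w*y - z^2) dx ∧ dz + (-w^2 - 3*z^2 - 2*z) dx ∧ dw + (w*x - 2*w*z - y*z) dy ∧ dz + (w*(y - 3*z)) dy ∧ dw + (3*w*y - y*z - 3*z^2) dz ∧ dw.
d(omega) = (3*w) dx ∧ dy ∧ dz + (-2*y + 6*z + 2) dx ∧ dz ∧ dw + (6*w + x - 3*z) dy ∧ dz ∧ dw

For a 2-form omega = sum_{i<j} g_{ij} dx_i ∧ dx_j, the exterior derivative is
  d(omega) = sum_{i<j} d(g_{ij}) ∧ dx_i ∧ dx_j = sum_{i<j, k} (∂g_{ij}/∂x_k) dx_k ∧ dx_i ∧ dx_j.
Expand each term, using dx_k ∧ dx_i ∧ dx_j = sgn(permutation) dx_{(a)} ∧ dx_{(b)} ∧ dx_{(c)} with (a < b < c) sorted:
  d(-2*w*y - z^2) includes (∂/∂y)(-2*w*y - z^2) dy = (-2*w) dy, which multiplied by dx ∧ dz gives (2*w) dx ∧ dy ∧ dz
  d(-2*w*y - z^2) includes (∂/∂w)(-2*w*y - z^2) dw = (-2*y) dw, which multiplied by dx ∧ dz gives (-2*y) dx ∧ dz ∧ dw
  d(-w^2 - 3*z^2 - 2*z) includes (∂/∂z)(-w^2 - 3*z^2 - 2*z) dz = (-6*z - 2) dz, which multiplied by dx ∧ dw gives (6*z + 2) dx ∧ dz ∧ dw
  d(w*x - 2*w*z - y*z) includes (∂/∂x)(w*x - 2*w*z - y*z) dx = (w) dx, which multiplied by dy ∧ dz gives (w) dx ∧ dy ∧ dz
  d(w*x - 2*w*z - y*z) includes (∂/∂w)(w*x - 2*w*z - y*z) dw = (x - 2*z) dw, which multiplied by dy ∧ dz gives (x - 2*z) dy ∧ dz ∧ dw
  d(w*(y - 3*z)) includes (∂/∂z)(w*(y - 3*z)) dz = (-3*w) dz, which multiplied by dy ∧ dw gives (3*w) dy ∧ dz ∧ dw
  d(3*w*y - y*z - 3*z^2) includes (∂/∂y)(3*w*y - y*z - 3*z^2) dy = (3*w - z) dy, which multiplied by dz ∧ dw gives (3*w - z) dy ∧ dz ∧ dw
Collecting like 3-forms: d(omega) = (3*w) dx ∧ dy ∧ dz + (-2*y + 6*z + 2) dx ∧ dz ∧ dw + (6*w + x - 3*z) dy ∧ dz ∧ dw.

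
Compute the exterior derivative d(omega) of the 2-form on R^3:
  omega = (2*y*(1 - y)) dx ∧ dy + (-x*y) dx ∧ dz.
d(omega) = (x) dx ∧ dy ∧ dz

For a 2-form omega = sum_{i<j} g_{ij} dx_i ∧ dx_j, the exterior derivative is
  d(omega) = sum_{i<j} d(g_{ij}) ∧ dx_i ∧ dx_j = sum_{i<j, k} (∂g_{ij}/∂x_k) dx_k ∧ dx_i ∧ dx_j.
Expand each term, using dx_k ∧ dx_i ∧ dx_j = sgn(permutation) dx_{(a)} ∧ dx_{(b)} ∧ dx_{(c)} with (a < b < c) sorted:
  d(-x*y) includes (∂/∂y)(-x*y) dy = (-x) dy, which multiplied by dx ∧ dz gives (x) dx ∧ dy ∧ dz
Collecting like 3-forms: d(omega) = (x) dx ∧ dy ∧ dz.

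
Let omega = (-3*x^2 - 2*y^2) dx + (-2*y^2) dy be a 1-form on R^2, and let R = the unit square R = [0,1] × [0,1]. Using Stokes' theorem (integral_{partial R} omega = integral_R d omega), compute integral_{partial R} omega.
integral_(partial R) omega = 2

Stokes: integral_partial_R omega = integral_R d omega with d omega = (∂Q/∂x - ∂P/∂y) dx ∧ dy.
  ∂Q/∂x = 0
  ∂P/∂y = -4*y
  integrand = ∂Q/∂x - ∂P/∂y = 4*y.
Integrating over R: integral_0^1 integral_0^1 (4*y) dx dy = 2.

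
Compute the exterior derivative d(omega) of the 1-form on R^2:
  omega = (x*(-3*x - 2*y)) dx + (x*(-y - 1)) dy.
d(omega) = (2*x - y - 1) dx ∧ dy

For a 1-form omega = sum_i f_i dx_i, the exterior derivative is
  d(omega) = sum_{i < j} (∂f_j/∂x_i - ∂f_i/∂x_j) dx_i ∧ dx_j.
  coefficient of dx ∧ dy: ∂f_2/∂x - ∂f_1/∂y = ∂(x*(-y - 1))/∂x - ∂(x*(-3*x - 2*y))/∂y = 2*x - y - 1
Assembling: d(omega) = (2*x - y - 1) dx ∧ dy.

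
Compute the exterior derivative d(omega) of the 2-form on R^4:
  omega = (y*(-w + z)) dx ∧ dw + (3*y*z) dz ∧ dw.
d(omega) = (w - z) dx ∧ dy ∧ dw + (-y) dx ∧ dz ∧ dw + (3*z) dy ∧ dz ∧ dw

For a 2-form omega = sum_{i<j} g_{ij} dx_i ∧ dx_j, the exterior derivative is
  d(omega) = sum_{i<j} d(g_{ij}) ∧ dx_i ∧ dx_j = sum_{i<j, k} (∂g_{ij}/∂x_k) dx_k ∧ dx_i ∧ dx_j.
Expand each term, using dx_k ∧ dx_i ∧ dx_j = sgn(permutation) dx_{(a)} ∧ dx_{(b)} ∧ dx_{(c)} with (a < b < c) sorted:
  d(y*(-w + z)) includes (∂/∂y)(y*(-w + z)) dy = (-w + z) dy, which multiplied by dx ∧ dw gives (w - z) dx ∧ dy ∧ dw
  d(y*(-w + z)) includes (∂/∂z)(y*(-w + z)) dz = (y) dz, which multiplied by dx ∧ dw gives (-y) dx ∧ dz ∧ dw
  d(3*y*z) includes (∂/∂y)(3*y*z) dy = (3*z) dy, which multiplied by dz ∧ dw gives (3*z) dy ∧ dz ∧ dw
Collecting like 3-forms: d(omega) = (w - z) dx ∧ dy ∧ dw + (-y) dx ∧ dz ∧ dw + (3*z) dy ∧ dz ∧ dw.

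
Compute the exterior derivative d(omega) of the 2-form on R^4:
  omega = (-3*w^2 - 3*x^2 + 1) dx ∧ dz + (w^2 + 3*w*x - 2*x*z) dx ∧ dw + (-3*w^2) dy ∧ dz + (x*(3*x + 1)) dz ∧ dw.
d(omega) = (-6*w + 8*x + 1) dx ∧ dz ∧ dw + (-6*w) dy ∧ dz ∧ dw

For a 2-form omega = sum_{i<j} g_{ij} dx_i ∧ dx_j, the exterior derivative is
  d(omega) = sum_{i<j} d(g_{ij}) ∧ dx_i ∧ dx_j = sum_{i<j, k} (∂g_{ij}/∂x_k) dx_k ∧ dx_i ∧ dx_j.
Expand each term, using dx_k ∧ dx_i ∧ dx_j = sgn(permutation) dx_{(a)} ∧ dx_{(b)} ∧ dx_{(c)} with (a < b < c) sorted:
  d(-3*w^2 - 3*x^2 + 1) includes (∂/∂w)(-3*w^2 - 3*x^2 + 1) dw = (-6*w) dw, which multiplied by dx ∧ dz gives (-6*w) dx ∧ dz ∧ dw
  d(w^2 + 3*w*x - 2*x*z) includes (∂/∂z)(w^2 + 3*w*x - 2*x*z) dz = (-2*x) dz, which multiplied by dx ∧ dw gives (2*x) dx ∧ dz ∧ dw
  d(-3*w^2) includes (∂/∂w)(-3*w^2) dw = (-6*w) dw, which multiplied by dy ∧ dz gives (-6*w) dy ∧ dz ∧ dw
  d(x*(3*x + 1)) includes (∂/∂x)(x*(3*x + 1)) dx = (6*x + 1) dx, which multiplied by dz ∧ dw gives (6*x + 1) dx ∧ dz ∧ dw
Collecting like 3-forms: d(omega) = (-6*w + 8*x + 1) dx ∧ dz ∧ dw + (-6*w) dy ∧ dz ∧ dw.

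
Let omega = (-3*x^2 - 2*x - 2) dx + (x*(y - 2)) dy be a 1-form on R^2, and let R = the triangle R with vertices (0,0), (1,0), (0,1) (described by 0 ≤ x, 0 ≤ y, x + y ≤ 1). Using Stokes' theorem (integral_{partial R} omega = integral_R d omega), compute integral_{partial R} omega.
integral_(partial R) omega = -5/6

Stokes: integral_partial_R omega = integral_R d omega with d omega = (∂Q/∂x - ∂P/∂y) dx ∧ dy.
  ∂Q/∂x = y - 2
  ∂P/∂y = 0
  integrand = ∂Q/∂x - ∂P/∂y = y - 2.
Integrating over R: integral_0^1 integral_0^{1-x} (y - 2) dy dx = -5/6.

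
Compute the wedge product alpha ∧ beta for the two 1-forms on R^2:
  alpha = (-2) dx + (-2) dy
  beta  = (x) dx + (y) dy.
alpha ∧ beta = (2*x - 2*y) dx ∧ dy

Distribute the wedge, using dx_i ∧ dx_j = -dx_j ∧ dx_i and dx_i ∧ dx_i = 0. For each pair (i, j) with i < j, the coefficient of dx_i ∧ dx_j in alpha ∧ beta is (alpha_i * beta_j - alpha_j * beta_i). Collecting: alpha ∧ beta = (2*x - 2*y) dx ∧ dy.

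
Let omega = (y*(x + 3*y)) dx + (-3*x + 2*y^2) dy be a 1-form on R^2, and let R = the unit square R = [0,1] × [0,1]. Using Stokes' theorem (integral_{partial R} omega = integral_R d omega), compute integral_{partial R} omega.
integral_(partial R) omega = -13/2

Stokes: integral_partial_R omega = integral_R d omega with d omega = (∂Q/∂x - ∂P/∂y) dx ∧ dy.
  ∂Q/∂x = -3
  ∂P/∂y = x + 6*y
  integrand = ∂Q/∂x - ∂P/∂y = -x - 6*y - 3.
Integrating over R: integral_0^1 integral_0^1 (-x - 6*y - 3) dx dy = -13/2.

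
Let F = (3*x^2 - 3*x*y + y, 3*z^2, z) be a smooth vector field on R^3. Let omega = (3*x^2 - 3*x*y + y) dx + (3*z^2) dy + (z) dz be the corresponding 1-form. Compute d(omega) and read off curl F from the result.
d(omega) = (-6*z) dy ∧ dz + (0) dz ∧ dx + (3*x - 1) dx ∧ dy; curl F = (-6*z, 0, 3*x - 1)

d omega = sum_{i<j} (∂f_j/∂x_i - ∂f_i/∂x_j) dx_i ∧ dx_j. Under the identification (dy ∧ dz, dz ∧ dx, dx ∧ dy) ↔ (e_x, e_y, e_z), the coefficients are exactly the components of curl F. Compute:
  ∂R/∂y - ∂Q/∂z = (0) - (6*z) = -6*z
  ∂P/∂z - ∂R/∂x = (0) - (0) = 0
  ∂Q/∂x - ∂P/∂y = (0) - (1 - 3*x) = 3*x - 1.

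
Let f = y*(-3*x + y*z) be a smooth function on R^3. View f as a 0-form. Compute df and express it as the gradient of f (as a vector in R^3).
df = (-3*y) dx + (-3*x + 2*y*z) dy + (y^2) dz; grad f = (-3*y, -3*x + 2*y*z, y^2)

For a 0-form f, d f = (∂f/∂x) dx + (∂f/∂y) dy + (∂f/∂z) dz. The components of the vector representation are exactly the entries of grad f in Cartesian coordinates:
  ∂f/∂x = -3*y
  ∂f/∂y = -3*x + 2*y*z
  ∂f/∂z = y^2.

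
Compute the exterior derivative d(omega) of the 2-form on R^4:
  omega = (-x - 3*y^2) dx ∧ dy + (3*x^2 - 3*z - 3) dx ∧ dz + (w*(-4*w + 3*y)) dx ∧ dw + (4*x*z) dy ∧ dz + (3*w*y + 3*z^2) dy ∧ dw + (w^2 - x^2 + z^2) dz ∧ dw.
d(omega) = (-3*w) dx ∧ dy ∧ dw + (4*z) dx ∧ dy ∧ dz + (-6*z) dy ∧ dz ∧ dw + (-2*x) dx ∧ dz ∧ dw

For a 2-form omega = sum_{i<j} g_{ij} dx_i ∧ dx_j, the exterior derivative is
  d(omega) = sum_{i<j} d(g_{ij}) ∧ dx_i ∧ dx_j = sum_{i<j, k} (∂g_{ij}/∂x_k) dx_k ∧ dx_i ∧ dx_j.
Expand each term, using dx_k ∧ dx_i ∧ dx_j = sgn(permutation) dx_{(a)} ∧ dx_{(b)} ∧ dx_{(c)} with (a < b < c) sorted:
  d(w*(-4*w + 3*y)) includes (∂/∂y)(w*(-4*w + 3*y)) dy = (3*w) dy, which multiplied by dx ∧ dw gives (-3*w) dx ∧ dy ∧ dw
  d(4*x*z) includes (∂/∂x)(4*x*z) dx = (4*z) dx, which multiplied by dy ∧ dz gives (4*z) dx ∧ dy ∧ dz
  d(3*w*y + 3*z^2) includes (∂/∂z)(3*w*y + 3*z^2) dz = (6*z) dz, which multiplied by dy ∧ dw gives (-6*z) dy ∧ dz ∧ dw
  d(w^2 - x^2 + z^2) includes (∂/∂x)(w^2 - x^2 + z^2) dx = (-2*x) dx, which multiplied by dz ∧ dw gives (-2*x) dx ∧ dz ∧ dw
Collecting like 3-forms: d(omega) = (-3*w) dx ∧ dy ∧ dw + (4*z) dx ∧ dy ∧ dz + (-6*z) dy ∧ dz ∧ dw + (-2*x) dx ∧ dz ∧ dw.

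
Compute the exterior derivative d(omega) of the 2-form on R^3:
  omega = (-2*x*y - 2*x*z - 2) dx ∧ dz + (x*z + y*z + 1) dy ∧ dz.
d(omega) = (2*x + z) dx ∧ dy ∧ dz

For a 2-form omega = sum_{i<j} g_{ij} dx_i ∧ dx_j, the exterior derivative is
  d(omega) = sum_{i<j} d(g_{ij}) ∧ dx_i ∧ dx_j = sum_{i<j, k} (∂g_{ij}/∂x_k) dx_k ∧ dx_i ∧ dx_j.
Expand each term, using dx_k ∧ dx_i ∧ dx_j = sgn(permutation) dx_{(a)} ∧ dx_{(b)} ∧ dx_{(c)} with (a < b < c) sorted:
  d(-2*x*y - 2*x*z - 2) includes (∂/∂y)(-2*x*y - 2*x*z - 2) dy = (-2*x) dy, which multiplied by dx ∧ dz gives (2*x) dx ∧ dy ∧ dz
  d(x*z + y*z + 1) includes (∂/∂x)(x*z + y*z + 1) dx = (z) dx, which multiplied by dy ∧ dz gives (z) dx ∧ dy ∧ dz
Collecting like 3-forms: d(omega) = (2*x + z) dx ∧ dy ∧ dz.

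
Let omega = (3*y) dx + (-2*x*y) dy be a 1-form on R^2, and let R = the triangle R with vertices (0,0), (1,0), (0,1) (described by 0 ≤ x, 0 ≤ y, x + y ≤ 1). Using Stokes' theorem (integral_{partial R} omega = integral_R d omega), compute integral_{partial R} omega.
integral_(partial R) omega = -11/6

Stokes: integral_partial_R omega = integral_R d omega with d omega = (∂Q/∂x - ∂P/∂y) dx ∧ dy.
  ∂Q/∂x = -2*y
  ∂P/∂y = 3
  integrand = ∂Q/∂x - ∂P/∂y = -2*y - 3.
Integrating over R: integral_0^1 integral_0^{1-x} (-2*y - 3) dy dx = -11/6.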